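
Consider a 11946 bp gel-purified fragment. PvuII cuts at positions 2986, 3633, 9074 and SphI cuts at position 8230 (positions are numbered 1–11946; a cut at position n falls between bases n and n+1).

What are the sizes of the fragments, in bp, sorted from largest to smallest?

4597, 2986, 2872, 844, 647 bp

Combined cut positions (sorted): 2986, 3633, 8230, 9074.
Linear molecule, 4 cuts → 5 fragments:
  2986 − 0 = 2986 bp
  3633 − 2986 = 647 bp
  8230 − 3633 = 4597 bp
  9074 − 8230 = 844 bp
  11946 − 9074 = 2872 bp
Sorted largest to smallest: 4597, 2986, 2872, 844, 647 bp.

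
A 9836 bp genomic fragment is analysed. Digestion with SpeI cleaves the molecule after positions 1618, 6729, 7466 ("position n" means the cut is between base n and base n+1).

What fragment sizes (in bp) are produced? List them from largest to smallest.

Linear molecule, 3 cuts → 4 fragments:
  1618 − 0 = 1618 bp
  6729 − 1618 = 5111 bp
  7466 − 6729 = 737 bp
  9836 − 7466 = 2370 bp
Sorted largest to smallest: 5111, 2370, 1618, 737 bp.

5111, 2370, 1618, 737 bp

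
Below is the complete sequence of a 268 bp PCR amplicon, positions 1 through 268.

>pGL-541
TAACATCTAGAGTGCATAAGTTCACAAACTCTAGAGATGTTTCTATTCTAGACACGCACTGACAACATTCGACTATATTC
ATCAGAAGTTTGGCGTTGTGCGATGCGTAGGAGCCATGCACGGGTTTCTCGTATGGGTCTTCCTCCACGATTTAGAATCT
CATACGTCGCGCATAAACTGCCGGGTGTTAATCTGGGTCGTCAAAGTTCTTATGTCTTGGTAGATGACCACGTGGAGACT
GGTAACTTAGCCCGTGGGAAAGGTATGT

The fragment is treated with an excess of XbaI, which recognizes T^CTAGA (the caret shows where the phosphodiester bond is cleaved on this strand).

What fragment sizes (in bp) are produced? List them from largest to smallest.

XbaI sites (TCTAGA) start at positions 6, 30, 47.
XbaI cuts after the first base of each site, so after positions 6, 30, 47.
Linear molecule, 3 cuts → 4 fragments:
  1–6 → 6 bp
  7–30 → 24 bp
  31–47 → 17 bp
  48–268 → 221 bp
Sorted largest to smallest: 221, 24, 17, 6 bp.

221, 24, 17, 6 bp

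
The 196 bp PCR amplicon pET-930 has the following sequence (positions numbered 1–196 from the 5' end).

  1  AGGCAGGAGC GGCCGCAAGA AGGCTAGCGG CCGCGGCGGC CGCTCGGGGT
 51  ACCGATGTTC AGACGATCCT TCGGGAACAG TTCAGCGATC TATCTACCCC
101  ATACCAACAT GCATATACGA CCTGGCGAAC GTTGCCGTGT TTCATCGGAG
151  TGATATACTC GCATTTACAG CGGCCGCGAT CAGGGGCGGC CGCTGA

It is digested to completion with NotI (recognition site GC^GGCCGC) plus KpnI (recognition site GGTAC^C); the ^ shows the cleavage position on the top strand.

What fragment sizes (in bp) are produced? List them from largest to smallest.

119, 18, 16, 15, 10, 9, 9 bp

NotI sites (GCGGCCGC) start at positions 9, 27, 36, 170, 186.
NotI cuts after base 2 of each site, so after positions 10, 28, 37, 171, 187.
The KpnI site (GGTACC) starts at position 48.
KpnI cuts after base 5 of each site (before the last base), so after position 52.
Combined cut positions: 10, 28, 37, 52, 171, 187.
Linear molecule, 6 cuts → 7 fragments:
  1–10 → 10 bp
  11–28 → 18 bp
  29–37 → 9 bp
  38–52 → 15 bp
  53–171 → 119 bp
  172–187 → 16 bp
  188–196 → 9 bp
Sorted largest to smallest: 119, 18, 16, 15, 10, 9, 9 bp.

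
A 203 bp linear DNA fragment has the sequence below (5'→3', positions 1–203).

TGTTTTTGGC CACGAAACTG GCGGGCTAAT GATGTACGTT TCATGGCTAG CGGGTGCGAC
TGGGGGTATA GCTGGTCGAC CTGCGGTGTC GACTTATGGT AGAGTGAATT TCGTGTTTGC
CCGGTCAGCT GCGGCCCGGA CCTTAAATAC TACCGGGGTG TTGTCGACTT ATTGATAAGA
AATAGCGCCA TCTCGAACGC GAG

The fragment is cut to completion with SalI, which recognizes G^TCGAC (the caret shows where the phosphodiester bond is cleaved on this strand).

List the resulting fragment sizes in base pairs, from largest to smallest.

SalI sites (GTCGAC) start at positions 75, 88, 163.
SalI cuts after the first base of each site, so after positions 75, 88, 163.
Linear molecule, 3 cuts → 4 fragments:
  1–75 → 75 bp
  76–88 → 13 bp
  89–163 → 75 bp
  164–203 → 40 bp
Sorted largest to smallest: 75, 75, 40, 13 bp.

75, 75, 40, 13 bp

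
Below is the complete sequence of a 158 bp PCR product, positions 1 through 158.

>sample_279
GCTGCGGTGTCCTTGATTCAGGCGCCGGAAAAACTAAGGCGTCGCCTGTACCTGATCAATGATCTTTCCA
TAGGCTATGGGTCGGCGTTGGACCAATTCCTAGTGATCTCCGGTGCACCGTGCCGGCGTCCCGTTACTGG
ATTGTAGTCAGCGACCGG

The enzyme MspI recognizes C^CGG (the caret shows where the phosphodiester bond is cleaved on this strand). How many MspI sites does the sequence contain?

4

CCGG occurs starting at positions 25, 110, 123, 155.
MspI cuts at 4 sites.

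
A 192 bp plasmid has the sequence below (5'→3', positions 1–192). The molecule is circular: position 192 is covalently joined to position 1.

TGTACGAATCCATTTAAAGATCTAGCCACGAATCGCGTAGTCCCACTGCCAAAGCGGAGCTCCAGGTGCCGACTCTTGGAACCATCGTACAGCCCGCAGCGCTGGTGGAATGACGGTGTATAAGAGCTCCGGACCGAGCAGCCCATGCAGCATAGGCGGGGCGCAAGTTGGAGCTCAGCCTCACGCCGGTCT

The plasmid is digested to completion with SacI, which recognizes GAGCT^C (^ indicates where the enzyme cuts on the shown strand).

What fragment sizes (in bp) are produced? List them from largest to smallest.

78, 67, 47 bp

SacI sites (GAGCTC) start at positions 57, 124, 171.
SacI cuts after base 5 of each site (before the last base), so after positions 61, 128, 175.
Circular molecule, 3 cuts → 3 fragments:
  62–128 → 67 bp
  129–175 → 47 bp
  176–192 then 1–61 → 17 + 61 = 78 bp
Sorted largest to smallest: 78, 67, 47 bp.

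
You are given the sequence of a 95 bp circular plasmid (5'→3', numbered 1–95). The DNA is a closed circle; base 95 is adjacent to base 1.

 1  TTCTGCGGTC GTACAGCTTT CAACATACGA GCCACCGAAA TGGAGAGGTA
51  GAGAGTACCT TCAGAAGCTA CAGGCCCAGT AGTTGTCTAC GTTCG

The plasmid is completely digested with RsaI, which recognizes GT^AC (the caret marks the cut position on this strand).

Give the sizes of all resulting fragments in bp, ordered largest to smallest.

RsaI sites (GTAC) start at positions 11, 55.
RsaI cuts after base 2 of each site, so after positions 12, 56.
Circular molecule, 2 cuts → 2 fragments:
  13–56 → 44 bp
  57–95 then 1–12 → 39 + 12 = 51 bp
Sorted largest to smallest: 51, 44 bp.

51, 44 bp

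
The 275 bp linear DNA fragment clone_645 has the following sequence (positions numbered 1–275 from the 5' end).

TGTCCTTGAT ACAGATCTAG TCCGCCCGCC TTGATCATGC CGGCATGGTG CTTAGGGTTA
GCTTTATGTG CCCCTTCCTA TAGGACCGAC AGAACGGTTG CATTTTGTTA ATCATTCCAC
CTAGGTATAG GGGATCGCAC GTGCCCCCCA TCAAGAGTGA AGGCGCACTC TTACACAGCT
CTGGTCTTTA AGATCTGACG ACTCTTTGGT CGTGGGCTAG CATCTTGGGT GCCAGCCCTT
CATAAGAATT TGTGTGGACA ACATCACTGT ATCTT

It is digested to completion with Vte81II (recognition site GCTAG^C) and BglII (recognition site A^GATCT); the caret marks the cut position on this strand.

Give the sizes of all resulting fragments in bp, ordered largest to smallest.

178, 55, 29, 13 bp

The Vte81II site (GCTAGC) starts at position 216.
Vte81II cuts after base 5 of each site (before the last base), so after position 220.
BglII sites (AGATCT) start at positions 13, 191.
BglII cuts after the first base of each site, so after positions 13, 191.
Combined cut positions: 13, 191, 220.
Linear molecule, 3 cuts → 4 fragments:
  1–13 → 13 bp
  14–191 → 178 bp
  192–220 → 29 bp
  221–275 → 55 bp
Sorted largest to smallest: 178, 55, 29, 13 bp.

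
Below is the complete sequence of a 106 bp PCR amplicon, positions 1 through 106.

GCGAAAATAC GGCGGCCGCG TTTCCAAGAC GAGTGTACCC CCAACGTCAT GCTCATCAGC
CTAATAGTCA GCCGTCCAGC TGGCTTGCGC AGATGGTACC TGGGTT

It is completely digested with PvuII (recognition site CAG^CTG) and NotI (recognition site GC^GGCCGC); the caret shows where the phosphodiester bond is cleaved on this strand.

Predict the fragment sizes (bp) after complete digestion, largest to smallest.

66, 27, 13 bp

The PvuII site (CAGCTG) starts at position 77.
PvuII cuts after base 3 of each site, so after position 79.
The NotI site (GCGGCCGC) starts at position 12.
NotI cuts after base 2 of each site, so after position 13.
Combined cut positions: 13, 79.
Linear molecule, 2 cuts → 3 fragments:
  1–13 → 13 bp
  14–79 → 66 bp
  80–106 → 27 bp
Sorted largest to smallest: 66, 27, 13 bp.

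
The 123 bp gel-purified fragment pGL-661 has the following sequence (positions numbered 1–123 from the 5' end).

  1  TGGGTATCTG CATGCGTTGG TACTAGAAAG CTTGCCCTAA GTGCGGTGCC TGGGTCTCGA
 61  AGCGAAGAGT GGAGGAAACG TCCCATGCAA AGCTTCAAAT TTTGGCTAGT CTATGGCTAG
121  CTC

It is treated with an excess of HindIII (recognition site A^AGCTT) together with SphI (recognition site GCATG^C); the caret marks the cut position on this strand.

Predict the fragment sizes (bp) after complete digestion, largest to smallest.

62, 33, 14, 14 bp

HindIII sites (AAGCTT) start at positions 28, 90.
HindIII cuts after the first base of each site, so after positions 28, 90.
The SphI site (GCATGC) starts at position 10.
SphI cuts after base 5 of each site (before the last base), so after position 14.
Combined cut positions: 14, 28, 90.
Linear molecule, 3 cuts → 4 fragments:
  1–14 → 14 bp
  15–28 → 14 bp
  29–90 → 62 bp
  91–123 → 33 bp
Sorted largest to smallest: 62, 33, 14, 14 bp.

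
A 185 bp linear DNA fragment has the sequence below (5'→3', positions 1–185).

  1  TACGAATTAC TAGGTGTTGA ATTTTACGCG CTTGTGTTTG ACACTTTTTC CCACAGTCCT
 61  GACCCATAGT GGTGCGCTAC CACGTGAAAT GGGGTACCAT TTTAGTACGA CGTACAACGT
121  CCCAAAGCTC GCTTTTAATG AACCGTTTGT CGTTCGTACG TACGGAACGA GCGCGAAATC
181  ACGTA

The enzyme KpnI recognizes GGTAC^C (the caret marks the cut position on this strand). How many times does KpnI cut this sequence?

GGTACC occurs starting at position 93.
KpnI cuts at 1 site.

1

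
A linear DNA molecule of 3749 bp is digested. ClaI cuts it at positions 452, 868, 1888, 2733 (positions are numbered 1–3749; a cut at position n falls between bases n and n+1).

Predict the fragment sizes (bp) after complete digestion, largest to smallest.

1020, 1016, 845, 452, 416 bp

Linear molecule, 4 cuts → 5 fragments:
  452 − 0 = 452 bp
  868 − 452 = 416 bp
  1888 − 868 = 1020 bp
  2733 − 1888 = 845 bp
  3749 − 2733 = 1016 bp
Sorted largest to smallest: 1020, 1016, 845, 452, 416 bp.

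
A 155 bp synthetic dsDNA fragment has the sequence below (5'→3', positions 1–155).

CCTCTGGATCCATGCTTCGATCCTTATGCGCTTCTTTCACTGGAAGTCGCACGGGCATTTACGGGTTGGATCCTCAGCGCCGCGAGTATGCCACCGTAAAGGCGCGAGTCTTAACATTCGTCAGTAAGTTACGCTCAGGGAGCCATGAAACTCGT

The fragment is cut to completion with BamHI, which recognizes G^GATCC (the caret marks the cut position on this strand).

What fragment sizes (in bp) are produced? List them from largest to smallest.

BamHI sites (GGATCC) start at positions 6, 68.
BamHI cuts after the first base of each site, so after positions 6, 68.
Linear molecule, 2 cuts → 3 fragments:
  1–6 → 6 bp
  7–68 → 62 bp
  69–155 → 87 bp
Sorted largest to smallest: 87, 62, 6 bp.

87, 62, 6 bp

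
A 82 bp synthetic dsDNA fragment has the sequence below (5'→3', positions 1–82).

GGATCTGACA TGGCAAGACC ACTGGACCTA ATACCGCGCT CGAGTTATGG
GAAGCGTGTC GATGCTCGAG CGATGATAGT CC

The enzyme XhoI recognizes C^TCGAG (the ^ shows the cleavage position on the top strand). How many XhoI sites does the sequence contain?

CTCGAG occurs starting at positions 39, 65.
XhoI cuts at 2 sites.

2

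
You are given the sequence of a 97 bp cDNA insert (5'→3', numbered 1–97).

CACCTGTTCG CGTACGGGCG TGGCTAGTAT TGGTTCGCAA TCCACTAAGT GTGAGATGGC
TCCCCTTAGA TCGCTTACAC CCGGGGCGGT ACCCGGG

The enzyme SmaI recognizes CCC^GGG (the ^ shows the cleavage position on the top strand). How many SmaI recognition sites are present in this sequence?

2

CCCGGG occurs starting at positions 80, 92.
SmaI cuts at 2 sites.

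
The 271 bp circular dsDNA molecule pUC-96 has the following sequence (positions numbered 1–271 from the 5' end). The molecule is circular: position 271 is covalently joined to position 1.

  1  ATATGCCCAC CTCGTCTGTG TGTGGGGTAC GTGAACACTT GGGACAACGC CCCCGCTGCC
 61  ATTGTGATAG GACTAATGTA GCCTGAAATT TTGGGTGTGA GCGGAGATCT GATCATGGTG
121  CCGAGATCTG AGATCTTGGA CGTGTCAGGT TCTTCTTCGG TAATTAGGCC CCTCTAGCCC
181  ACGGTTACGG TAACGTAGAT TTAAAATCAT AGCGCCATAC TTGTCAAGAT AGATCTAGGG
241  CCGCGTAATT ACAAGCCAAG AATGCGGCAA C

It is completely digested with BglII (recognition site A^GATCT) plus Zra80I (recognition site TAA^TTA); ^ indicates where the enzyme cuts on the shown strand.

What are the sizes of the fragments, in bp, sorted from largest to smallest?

128, 68, 32, 19, 17, 7 bp

BglII sites (AGATCT) start at positions 105, 124, 131, 231.
BglII cuts after the first base of each site, so after positions 105, 124, 131, 231.
Zra80I sites (TAATTA) start at positions 161, 246.
Zra80I cuts after base 3 of each site, so after positions 163, 248.
Combined cut positions: 105, 124, 131, 163, 231, 248.
Circular molecule, 6 cuts → 6 fragments:
  106–124 → 19 bp
  125–131 → 7 bp
  132–163 → 32 bp
  164–231 → 68 bp
  232–248 → 17 bp
  249–271 then 1–105 → 23 + 105 = 128 bp
Sorted largest to smallest: 128, 68, 32, 19, 17, 7 bp.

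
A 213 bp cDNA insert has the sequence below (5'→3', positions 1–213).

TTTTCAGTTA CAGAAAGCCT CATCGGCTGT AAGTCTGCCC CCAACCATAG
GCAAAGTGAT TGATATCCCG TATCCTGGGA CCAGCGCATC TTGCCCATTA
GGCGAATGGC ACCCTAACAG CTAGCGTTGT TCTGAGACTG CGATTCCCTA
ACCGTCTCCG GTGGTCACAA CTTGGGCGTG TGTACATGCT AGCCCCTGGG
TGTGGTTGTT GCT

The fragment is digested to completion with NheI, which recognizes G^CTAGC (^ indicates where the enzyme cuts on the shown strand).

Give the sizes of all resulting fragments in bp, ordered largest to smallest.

120, 68, 25 bp

NheI sites (GCTAGC) start at positions 120, 188.
NheI cuts after the first base of each site, so after positions 120, 188.
Linear molecule, 2 cuts → 3 fragments:
  1–120 → 120 bp
  121–188 → 68 bp
  189–213 → 25 bp
Sorted largest to smallest: 120, 68, 25 bp.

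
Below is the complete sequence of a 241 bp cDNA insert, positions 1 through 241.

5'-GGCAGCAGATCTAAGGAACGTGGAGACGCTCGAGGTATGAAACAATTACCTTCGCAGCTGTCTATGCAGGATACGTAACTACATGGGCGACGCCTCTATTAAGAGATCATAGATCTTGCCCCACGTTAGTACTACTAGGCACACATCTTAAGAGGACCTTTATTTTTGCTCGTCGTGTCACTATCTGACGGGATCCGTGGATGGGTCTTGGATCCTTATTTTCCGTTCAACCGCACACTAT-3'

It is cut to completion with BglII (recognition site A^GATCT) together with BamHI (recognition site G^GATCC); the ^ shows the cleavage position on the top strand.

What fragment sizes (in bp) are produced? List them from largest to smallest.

BglII sites (AGATCT) start at positions 7, 111.
BglII cuts after the first base of each site, so after positions 7, 111.
BamHI sites (GGATCC) start at positions 191, 210.
BamHI cuts after the first base of each site, so after positions 191, 210.
Combined cut positions: 7, 111, 191, 210.
Linear molecule, 4 cuts → 5 fragments:
  1–7 → 7 bp
  8–111 → 104 bp
  112–191 → 80 bp
  192–210 → 19 bp
  211–241 → 31 bp
Sorted largest to smallest: 104, 80, 31, 19, 7 bp.

104, 80, 31, 19, 7 bp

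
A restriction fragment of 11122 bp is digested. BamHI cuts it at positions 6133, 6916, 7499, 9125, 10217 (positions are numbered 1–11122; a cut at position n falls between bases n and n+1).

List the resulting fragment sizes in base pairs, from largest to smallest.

Linear molecule, 5 cuts → 6 fragments:
  6133 − 0 = 6133 bp
  6916 − 6133 = 783 bp
  7499 − 6916 = 583 bp
  9125 − 7499 = 1626 bp
  10217 − 9125 = 1092 bp
  11122 − 10217 = 905 bp
Sorted largest to smallest: 6133, 1626, 1092, 905, 783, 583 bp.

6133, 1626, 1092, 905, 783, 583 bp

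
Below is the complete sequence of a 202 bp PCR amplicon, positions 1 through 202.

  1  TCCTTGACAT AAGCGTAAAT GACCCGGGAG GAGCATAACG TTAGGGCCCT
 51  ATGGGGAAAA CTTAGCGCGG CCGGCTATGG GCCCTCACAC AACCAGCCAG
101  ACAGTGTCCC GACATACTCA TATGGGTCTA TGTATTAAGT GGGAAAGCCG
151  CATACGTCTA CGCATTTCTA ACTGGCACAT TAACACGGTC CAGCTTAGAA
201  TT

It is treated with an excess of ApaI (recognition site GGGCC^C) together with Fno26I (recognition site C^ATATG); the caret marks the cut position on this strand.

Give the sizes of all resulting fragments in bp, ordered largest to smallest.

ApaI sites (GGGCCC) start at positions 44, 79.
ApaI cuts after base 5 of each site (before the last base), so after positions 48, 83.
The Fno26I site (CATATG) starts at position 119.
Fno26I cuts after the first base of each site, so after position 119.
Combined cut positions: 48, 83, 119.
Linear molecule, 3 cuts → 4 fragments:
  1–48 → 48 bp
  49–83 → 35 bp
  84–119 → 36 bp
  120–202 → 83 bp
Sorted largest to smallest: 83, 48, 36, 35 bp.

83, 48, 36, 35 bp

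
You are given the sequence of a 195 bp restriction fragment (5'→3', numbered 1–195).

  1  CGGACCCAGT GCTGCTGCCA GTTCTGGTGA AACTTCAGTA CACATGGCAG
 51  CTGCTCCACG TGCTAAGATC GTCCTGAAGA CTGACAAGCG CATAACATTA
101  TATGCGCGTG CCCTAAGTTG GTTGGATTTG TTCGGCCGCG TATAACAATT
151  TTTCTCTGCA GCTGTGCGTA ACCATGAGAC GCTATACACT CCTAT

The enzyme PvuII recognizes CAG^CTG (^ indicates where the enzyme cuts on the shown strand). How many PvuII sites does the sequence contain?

2

CAGCTG occurs starting at positions 48, 159.
PvuII cuts at 2 sites.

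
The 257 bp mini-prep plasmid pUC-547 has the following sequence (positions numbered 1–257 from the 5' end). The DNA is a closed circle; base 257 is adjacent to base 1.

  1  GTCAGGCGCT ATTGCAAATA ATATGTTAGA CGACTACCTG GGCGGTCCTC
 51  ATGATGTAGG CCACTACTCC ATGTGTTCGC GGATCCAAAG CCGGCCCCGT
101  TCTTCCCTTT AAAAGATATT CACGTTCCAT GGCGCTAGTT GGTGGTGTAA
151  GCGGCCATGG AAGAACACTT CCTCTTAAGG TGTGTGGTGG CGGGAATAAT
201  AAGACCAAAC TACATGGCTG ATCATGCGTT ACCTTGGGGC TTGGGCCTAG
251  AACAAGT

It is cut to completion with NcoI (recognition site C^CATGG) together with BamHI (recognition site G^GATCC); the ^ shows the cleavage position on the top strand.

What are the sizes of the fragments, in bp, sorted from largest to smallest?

183, 46, 28 bp

NcoI sites (CCATGG) start at positions 127, 155.
NcoI cuts after the first base of each site, so after positions 127, 155.
The BamHI site (GGATCC) starts at position 81.
BamHI cuts after the first base of each site, so after position 81.
Combined cut positions: 81, 127, 155.
Circular molecule, 3 cuts → 3 fragments:
  82–127 → 46 bp
  128–155 → 28 bp
  156–257 then 1–81 → 102 + 81 = 183 bp
Sorted largest to smallest: 183, 46, 28 bp.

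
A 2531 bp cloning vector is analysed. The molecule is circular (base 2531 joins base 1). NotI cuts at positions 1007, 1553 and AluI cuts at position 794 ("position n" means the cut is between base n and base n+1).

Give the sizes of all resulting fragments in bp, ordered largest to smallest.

Combined cut positions (sorted): 794, 1007, 1553.
Circular molecule, 3 cuts → 3 fragments:
  1007 − 794 = 213 bp
  1553 − 1007 = 546 bp
  wrap: 2531 − 1553 + 794 = 1772 bp
Sorted largest to smallest: 1772, 546, 213 bp.

1772, 546, 213 bp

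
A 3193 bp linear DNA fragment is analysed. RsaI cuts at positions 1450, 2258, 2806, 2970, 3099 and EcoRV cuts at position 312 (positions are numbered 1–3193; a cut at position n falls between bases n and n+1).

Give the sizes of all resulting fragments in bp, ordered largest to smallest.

1138, 808, 548, 312, 164, 129, 94 bp

Combined cut positions (sorted): 312, 1450, 2258, 2806, 2970, 3099.
Linear molecule, 6 cuts → 7 fragments:
  312 − 0 = 312 bp
  1450 − 312 = 1138 bp
  2258 − 1450 = 808 bp
  2806 − 2258 = 548 bp
  2970 − 2806 = 164 bp
  3099 − 2970 = 129 bp
  3193 − 3099 = 94 bp
Sorted largest to smallest: 1138, 808, 548, 312, 164, 129, 94 bp.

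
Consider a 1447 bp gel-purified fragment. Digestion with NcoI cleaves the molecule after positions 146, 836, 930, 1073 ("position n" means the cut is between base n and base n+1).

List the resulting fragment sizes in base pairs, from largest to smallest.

Linear molecule, 4 cuts → 5 fragments:
  146 − 0 = 146 bp
  836 − 146 = 690 bp
  930 − 836 = 94 bp
  1073 − 930 = 143 bp
  1447 − 1073 = 374 bp
Sorted largest to smallest: 690, 374, 146, 143, 94 bp.

690, 374, 146, 143, 94 bp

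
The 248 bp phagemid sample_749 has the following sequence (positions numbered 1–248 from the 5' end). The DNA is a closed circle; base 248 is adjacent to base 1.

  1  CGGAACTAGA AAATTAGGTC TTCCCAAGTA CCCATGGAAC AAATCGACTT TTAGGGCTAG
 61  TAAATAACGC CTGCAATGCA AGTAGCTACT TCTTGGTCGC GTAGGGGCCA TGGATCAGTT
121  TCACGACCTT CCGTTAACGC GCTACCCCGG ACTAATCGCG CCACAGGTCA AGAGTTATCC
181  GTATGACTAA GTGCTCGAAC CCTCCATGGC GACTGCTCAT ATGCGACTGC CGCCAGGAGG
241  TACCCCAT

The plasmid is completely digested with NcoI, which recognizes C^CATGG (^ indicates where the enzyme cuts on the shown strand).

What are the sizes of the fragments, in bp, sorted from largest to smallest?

96, 76, 76 bp

NcoI sites (CCATGG) start at positions 32, 108, 204.
NcoI cuts after the first base of each site, so after positions 32, 108, 204.
Circular molecule, 3 cuts → 3 fragments:
  33–108 → 76 bp
  109–204 → 96 bp
  205–248 then 1–32 → 44 + 32 = 76 bp
Sorted largest to smallest: 96, 76, 76 bp.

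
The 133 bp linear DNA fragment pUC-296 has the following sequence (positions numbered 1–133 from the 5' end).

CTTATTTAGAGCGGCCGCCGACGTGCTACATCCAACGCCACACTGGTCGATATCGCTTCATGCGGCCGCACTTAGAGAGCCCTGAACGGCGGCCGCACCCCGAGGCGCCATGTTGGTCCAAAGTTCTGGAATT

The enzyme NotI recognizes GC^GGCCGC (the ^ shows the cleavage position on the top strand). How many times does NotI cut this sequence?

3

GCGGCCGC occurs starting at positions 11, 62, 89.
NotI cuts at 3 sites.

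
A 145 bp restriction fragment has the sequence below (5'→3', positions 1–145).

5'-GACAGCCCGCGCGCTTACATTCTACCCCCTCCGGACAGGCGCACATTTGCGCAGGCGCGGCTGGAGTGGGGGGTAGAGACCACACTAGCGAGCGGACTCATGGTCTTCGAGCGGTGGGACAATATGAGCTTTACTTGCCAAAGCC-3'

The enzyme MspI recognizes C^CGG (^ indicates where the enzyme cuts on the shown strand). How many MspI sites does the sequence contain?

CCGG occurs starting at position 31.
MspI cuts at 1 site.

1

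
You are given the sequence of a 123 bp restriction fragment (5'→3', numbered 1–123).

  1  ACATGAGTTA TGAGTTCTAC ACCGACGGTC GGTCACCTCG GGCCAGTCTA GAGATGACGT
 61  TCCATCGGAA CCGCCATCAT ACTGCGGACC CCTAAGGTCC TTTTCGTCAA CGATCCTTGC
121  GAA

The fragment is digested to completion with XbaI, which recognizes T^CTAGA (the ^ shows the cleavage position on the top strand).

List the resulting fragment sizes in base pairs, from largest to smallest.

76, 47 bp

The XbaI site (TCTAGA) starts at position 47.
XbaI cuts after the first base of each site, so after position 47.
Linear molecule, 1 cut → 2 fragments:
  1–47 → 47 bp
  48–123 → 76 bp
Sorted largest to smallest: 76, 47 bp.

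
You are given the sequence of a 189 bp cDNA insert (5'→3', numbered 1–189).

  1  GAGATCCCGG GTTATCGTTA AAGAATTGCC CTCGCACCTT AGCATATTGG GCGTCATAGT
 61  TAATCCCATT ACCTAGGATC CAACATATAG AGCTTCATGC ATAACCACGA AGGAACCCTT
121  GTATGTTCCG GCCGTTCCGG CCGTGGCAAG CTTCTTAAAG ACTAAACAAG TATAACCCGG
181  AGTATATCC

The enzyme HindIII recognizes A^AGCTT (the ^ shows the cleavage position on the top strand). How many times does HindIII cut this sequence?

1

AAGCTT occurs starting at position 148.
HindIII cuts at 1 site.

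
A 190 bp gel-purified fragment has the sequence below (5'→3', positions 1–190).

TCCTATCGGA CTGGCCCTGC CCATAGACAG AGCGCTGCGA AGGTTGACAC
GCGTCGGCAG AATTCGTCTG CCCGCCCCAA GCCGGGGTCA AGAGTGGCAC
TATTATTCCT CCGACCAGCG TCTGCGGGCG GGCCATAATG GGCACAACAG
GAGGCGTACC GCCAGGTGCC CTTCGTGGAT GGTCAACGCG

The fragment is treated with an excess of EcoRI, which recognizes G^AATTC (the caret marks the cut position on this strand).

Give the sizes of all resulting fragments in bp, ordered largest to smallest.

The EcoRI site (GAATTC) starts at position 60.
EcoRI cuts after the first base of each site, so after position 60.
Linear molecule, 1 cut → 2 fragments:
  1–60 → 60 bp
  61–190 → 130 bp
Sorted largest to smallest: 130, 60 bp.

130, 60 bp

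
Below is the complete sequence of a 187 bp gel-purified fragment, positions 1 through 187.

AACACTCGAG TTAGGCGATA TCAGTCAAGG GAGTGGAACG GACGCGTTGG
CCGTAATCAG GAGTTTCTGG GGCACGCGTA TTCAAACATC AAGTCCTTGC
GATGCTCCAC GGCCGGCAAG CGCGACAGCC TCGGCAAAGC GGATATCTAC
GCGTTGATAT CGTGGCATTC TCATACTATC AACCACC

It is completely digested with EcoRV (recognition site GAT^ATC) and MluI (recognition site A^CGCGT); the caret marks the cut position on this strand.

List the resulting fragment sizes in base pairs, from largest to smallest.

70, 32, 29, 23, 19, 9, 5 bp

EcoRV sites (GATATC) start at positions 17, 142, 156.
EcoRV cuts after base 3 of each site, so after positions 19, 144, 158.
MluI sites (ACGCGT) start at positions 42, 74, 149.
MluI cuts after the first base of each site, so after positions 42, 74, 149.
Combined cut positions: 19, 42, 74, 144, 149, 158.
Linear molecule, 6 cuts → 7 fragments:
  1–19 → 19 bp
  20–42 → 23 bp
  43–74 → 32 bp
  75–144 → 70 bp
  145–149 → 5 bp
  150–158 → 9 bp
  159–187 → 29 bp
Sorted largest to smallest: 70, 32, 29, 23, 19, 9, 5 bp.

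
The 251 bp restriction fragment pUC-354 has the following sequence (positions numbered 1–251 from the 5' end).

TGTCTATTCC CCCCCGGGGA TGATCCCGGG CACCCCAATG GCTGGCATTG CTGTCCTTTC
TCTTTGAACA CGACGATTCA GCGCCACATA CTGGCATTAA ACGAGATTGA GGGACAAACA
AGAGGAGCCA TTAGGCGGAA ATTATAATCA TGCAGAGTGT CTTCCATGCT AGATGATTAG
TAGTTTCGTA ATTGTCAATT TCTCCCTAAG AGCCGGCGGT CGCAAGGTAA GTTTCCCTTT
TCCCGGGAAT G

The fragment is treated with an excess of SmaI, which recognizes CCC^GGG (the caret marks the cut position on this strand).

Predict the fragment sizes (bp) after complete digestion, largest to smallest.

SmaI sites (CCCGGG) start at positions 13, 25, 242.
SmaI cuts after base 3 of each site, so after positions 15, 27, 244.
Linear molecule, 3 cuts → 4 fragments:
  1–15 → 15 bp
  16–27 → 12 bp
  28–244 → 217 bp
  245–251 → 7 bp
Sorted largest to smallest: 217, 15, 12, 7 bp.

217, 15, 12, 7 bp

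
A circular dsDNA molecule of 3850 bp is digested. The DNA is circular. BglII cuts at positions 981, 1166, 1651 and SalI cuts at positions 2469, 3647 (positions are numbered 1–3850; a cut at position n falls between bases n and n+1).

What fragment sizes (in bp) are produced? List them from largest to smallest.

1184, 1178, 818, 485, 185 bp

Combined cut positions (sorted): 981, 1166, 1651, 2469, 3647.
Circular molecule, 5 cuts → 5 fragments:
  1166 − 981 = 185 bp
  1651 − 1166 = 485 bp
  2469 − 1651 = 818 bp
  3647 − 2469 = 1178 bp
  wrap: 3850 − 3647 + 981 = 1184 bp
Sorted largest to smallest: 1184, 1178, 818, 485, 185 bp.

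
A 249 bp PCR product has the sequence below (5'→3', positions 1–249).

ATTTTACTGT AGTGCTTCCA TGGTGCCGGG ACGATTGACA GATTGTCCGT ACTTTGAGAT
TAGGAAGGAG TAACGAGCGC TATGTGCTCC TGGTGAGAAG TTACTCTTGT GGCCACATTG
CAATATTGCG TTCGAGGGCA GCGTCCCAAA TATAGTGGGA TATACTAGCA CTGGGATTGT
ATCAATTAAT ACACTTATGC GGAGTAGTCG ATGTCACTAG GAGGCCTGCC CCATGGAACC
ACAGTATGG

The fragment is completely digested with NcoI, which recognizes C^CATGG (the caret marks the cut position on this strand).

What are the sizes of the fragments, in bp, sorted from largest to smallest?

213, 18, 18 bp

NcoI sites (CCATGG) start at positions 18, 231.
NcoI cuts after the first base of each site, so after positions 18, 231.
Linear molecule, 2 cuts → 3 fragments:
  1–18 → 18 bp
  19–231 → 213 bp
  232–249 → 18 bp
Sorted largest to smallest: 213, 18, 18 bp.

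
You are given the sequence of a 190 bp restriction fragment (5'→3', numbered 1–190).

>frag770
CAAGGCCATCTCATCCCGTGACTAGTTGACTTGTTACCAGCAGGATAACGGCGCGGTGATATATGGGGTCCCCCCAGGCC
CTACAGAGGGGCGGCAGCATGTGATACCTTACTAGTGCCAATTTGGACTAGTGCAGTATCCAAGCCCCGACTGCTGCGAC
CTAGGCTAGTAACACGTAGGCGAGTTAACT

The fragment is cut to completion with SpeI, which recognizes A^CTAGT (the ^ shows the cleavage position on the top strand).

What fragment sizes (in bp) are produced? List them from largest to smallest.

90, 63, 21, 16 bp

SpeI sites (ACTAGT) start at positions 21, 111, 127.
SpeI cuts after the first base of each site, so after positions 21, 111, 127.
Linear molecule, 3 cuts → 4 fragments:
  1–21 → 21 bp
  22–111 → 90 bp
  112–127 → 16 bp
  128–190 → 63 bp
Sorted largest to smallest: 90, 63, 21, 16 bp.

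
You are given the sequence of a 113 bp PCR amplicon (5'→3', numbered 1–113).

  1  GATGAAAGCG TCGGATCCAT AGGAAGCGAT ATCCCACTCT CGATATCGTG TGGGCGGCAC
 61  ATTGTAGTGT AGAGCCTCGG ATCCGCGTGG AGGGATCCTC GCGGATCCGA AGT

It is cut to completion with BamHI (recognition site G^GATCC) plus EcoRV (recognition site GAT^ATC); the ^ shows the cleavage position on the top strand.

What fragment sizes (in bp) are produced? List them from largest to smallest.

35, 17, 14, 14, 13, 10, 10 bp

BamHI sites (GGATCC) start at positions 13, 79, 93, 103.
BamHI cuts after the first base of each site, so after positions 13, 79, 93, 103.
EcoRV sites (GATATC) start at positions 28, 42.
EcoRV cuts after base 3 of each site, so after positions 30, 44.
Combined cut positions: 13, 30, 44, 79, 93, 103.
Linear molecule, 6 cuts → 7 fragments:
  1–13 → 13 bp
  14–30 → 17 bp
  31–44 → 14 bp
  45–79 → 35 bp
  80–93 → 14 bp
  94–103 → 10 bp
  104–113 → 10 bp
Sorted largest to smallest: 35, 17, 14, 14, 13, 10, 10 bp.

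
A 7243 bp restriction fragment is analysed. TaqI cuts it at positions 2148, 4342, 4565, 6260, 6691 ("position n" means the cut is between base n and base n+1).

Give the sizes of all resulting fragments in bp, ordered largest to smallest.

2194, 2148, 1695, 552, 431, 223 bp

Linear molecule, 5 cuts → 6 fragments:
  2148 − 0 = 2148 bp
  4342 − 2148 = 2194 bp
  4565 − 4342 = 223 bp
  6260 − 4565 = 1695 bp
  6691 − 6260 = 431 bp
  7243 − 6691 = 552 bp
Sorted largest to smallest: 2194, 2148, 1695, 552, 431, 223 bp.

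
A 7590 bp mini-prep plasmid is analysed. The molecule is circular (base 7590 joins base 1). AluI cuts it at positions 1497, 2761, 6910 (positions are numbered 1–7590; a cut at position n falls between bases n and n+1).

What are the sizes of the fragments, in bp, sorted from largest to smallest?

4149, 2177, 1264 bp

Circular molecule, 3 cuts → 3 fragments:
  2761 − 1497 = 1264 bp
  6910 − 2761 = 4149 bp
  wrap: 7590 − 6910 + 1497 = 2177 bp
Sorted largest to smallest: 4149, 2177, 1264 bp.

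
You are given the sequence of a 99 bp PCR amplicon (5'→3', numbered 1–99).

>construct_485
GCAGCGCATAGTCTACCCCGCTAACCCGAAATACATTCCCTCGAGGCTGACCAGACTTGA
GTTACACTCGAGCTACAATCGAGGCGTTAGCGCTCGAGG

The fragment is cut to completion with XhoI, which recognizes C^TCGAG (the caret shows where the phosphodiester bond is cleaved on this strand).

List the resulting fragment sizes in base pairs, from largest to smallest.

40, 27, 26, 6 bp

XhoI sites (CTCGAG) start at positions 40, 67, 93.
XhoI cuts after the first base of each site, so after positions 40, 67, 93.
Linear molecule, 3 cuts → 4 fragments:
  1–40 → 40 bp
  41–67 → 27 bp
  68–93 → 26 bp
  94–99 → 6 bp
Sorted largest to smallest: 40, 27, 26, 6 bp.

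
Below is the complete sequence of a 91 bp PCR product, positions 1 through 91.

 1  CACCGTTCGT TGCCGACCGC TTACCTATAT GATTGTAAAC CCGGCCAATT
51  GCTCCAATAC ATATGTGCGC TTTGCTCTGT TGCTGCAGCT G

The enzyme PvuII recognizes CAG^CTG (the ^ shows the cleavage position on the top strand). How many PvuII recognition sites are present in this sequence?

CAGCTG occurs starting at position 86.
PvuII cuts at 1 site.

1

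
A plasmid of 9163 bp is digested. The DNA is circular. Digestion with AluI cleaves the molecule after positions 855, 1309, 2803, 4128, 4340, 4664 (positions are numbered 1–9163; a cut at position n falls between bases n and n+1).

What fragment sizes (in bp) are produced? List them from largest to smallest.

Circular molecule, 6 cuts → 6 fragments:
  1309 − 855 = 454 bp
  2803 − 1309 = 1494 bp
  4128 − 2803 = 1325 bp
  4340 − 4128 = 212 bp
  4664 − 4340 = 324 bp
  wrap: 9163 − 4664 + 855 = 5354 bp
Sorted largest to smallest: 5354, 1494, 1325, 454, 324, 212 bp.

5354, 1494, 1325, 454, 324, 212 bp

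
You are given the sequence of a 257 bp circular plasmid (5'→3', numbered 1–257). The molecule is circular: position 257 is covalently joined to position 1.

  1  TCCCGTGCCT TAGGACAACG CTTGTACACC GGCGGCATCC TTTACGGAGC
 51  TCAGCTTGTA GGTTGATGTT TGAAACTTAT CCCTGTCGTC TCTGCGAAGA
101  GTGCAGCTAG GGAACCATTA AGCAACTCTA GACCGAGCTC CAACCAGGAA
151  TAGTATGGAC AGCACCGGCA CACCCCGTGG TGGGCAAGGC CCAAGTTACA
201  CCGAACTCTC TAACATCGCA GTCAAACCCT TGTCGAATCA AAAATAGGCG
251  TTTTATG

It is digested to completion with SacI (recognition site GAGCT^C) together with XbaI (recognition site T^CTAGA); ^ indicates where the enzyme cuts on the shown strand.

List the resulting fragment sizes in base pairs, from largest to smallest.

169, 76, 12 bp

SacI sites (GAGCTC) start at positions 47, 135.
SacI cuts after base 5 of each site (before the last base), so after positions 51, 139.
The XbaI site (TCTAGA) starts at position 127.
XbaI cuts after the first base of each site, so after position 127.
Combined cut positions: 51, 127, 139.
Circular molecule, 3 cuts → 3 fragments:
  52–127 → 76 bp
  128–139 → 12 bp
  140–257 then 1–51 → 118 + 51 = 169 bp
Sorted largest to smallest: 169, 76, 12 bp.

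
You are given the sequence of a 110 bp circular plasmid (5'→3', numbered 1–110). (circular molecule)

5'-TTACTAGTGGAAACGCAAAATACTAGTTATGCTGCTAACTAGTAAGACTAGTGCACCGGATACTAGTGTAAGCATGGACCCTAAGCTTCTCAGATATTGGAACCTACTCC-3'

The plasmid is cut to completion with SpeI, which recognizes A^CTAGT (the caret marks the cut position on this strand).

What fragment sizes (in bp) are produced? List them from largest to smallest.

SpeI sites (ACTAGT) start at positions 3, 22, 38, 47, 62.
SpeI cuts after the first base of each site, so after positions 3, 22, 38, 47, 62.
Circular molecule, 5 cuts → 5 fragments:
  4–22 → 19 bp
  23–38 → 16 bp
  39–47 → 9 bp
  48–62 → 15 bp
  63–110 then 1–3 → 48 + 3 = 51 bp
Sorted largest to smallest: 51, 19, 16, 15, 9 bp.

51, 19, 16, 15, 9 bp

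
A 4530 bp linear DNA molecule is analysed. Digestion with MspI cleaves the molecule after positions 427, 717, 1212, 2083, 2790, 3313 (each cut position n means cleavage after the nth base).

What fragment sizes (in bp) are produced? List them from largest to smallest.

Linear molecule, 6 cuts → 7 fragments:
  427 − 0 = 427 bp
  717 − 427 = 290 bp
  1212 − 717 = 495 bp
  2083 − 1212 = 871 bp
  2790 − 2083 = 707 bp
  3313 − 2790 = 523 bp
  4530 − 3313 = 1217 bp
Sorted largest to smallest: 1217, 871, 707, 523, 495, 427, 290 bp.

1217, 871, 707, 523, 495, 427, 290 bp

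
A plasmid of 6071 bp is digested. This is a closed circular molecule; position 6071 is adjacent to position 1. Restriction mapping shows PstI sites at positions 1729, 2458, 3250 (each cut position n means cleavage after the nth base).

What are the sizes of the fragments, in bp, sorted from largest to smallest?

4550, 792, 729 bp

Circular molecule, 3 cuts → 3 fragments:
  2458 − 1729 = 729 bp
  3250 − 2458 = 792 bp
  wrap: 6071 − 3250 + 1729 = 4550 bp
Sorted largest to smallest: 4550, 792, 729 bp.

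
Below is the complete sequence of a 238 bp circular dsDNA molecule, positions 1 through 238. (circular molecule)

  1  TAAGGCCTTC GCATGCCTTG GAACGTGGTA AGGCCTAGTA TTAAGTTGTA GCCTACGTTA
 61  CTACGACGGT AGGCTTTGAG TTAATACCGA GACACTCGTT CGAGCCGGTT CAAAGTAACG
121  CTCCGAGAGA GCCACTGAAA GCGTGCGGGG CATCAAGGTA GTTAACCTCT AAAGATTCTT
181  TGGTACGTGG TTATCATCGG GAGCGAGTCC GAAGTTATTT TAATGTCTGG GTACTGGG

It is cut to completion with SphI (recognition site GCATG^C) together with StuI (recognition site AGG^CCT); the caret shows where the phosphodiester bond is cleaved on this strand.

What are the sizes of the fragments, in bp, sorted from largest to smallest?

210, 18, 10 bp

The SphI site (GCATGC) starts at position 11.
SphI cuts after base 5 of each site (before the last base), so after position 15.
StuI sites (AGGCCT) start at positions 3, 31.
StuI cuts after base 3 of each site, so after positions 5, 33.
Combined cut positions: 5, 15, 33.
Circular molecule, 3 cuts → 3 fragments:
  6–15 → 10 bp
  16–33 → 18 bp
  34–238 then 1–5 → 205 + 5 = 210 bp
Sorted largest to smallest: 210, 18, 10 bp.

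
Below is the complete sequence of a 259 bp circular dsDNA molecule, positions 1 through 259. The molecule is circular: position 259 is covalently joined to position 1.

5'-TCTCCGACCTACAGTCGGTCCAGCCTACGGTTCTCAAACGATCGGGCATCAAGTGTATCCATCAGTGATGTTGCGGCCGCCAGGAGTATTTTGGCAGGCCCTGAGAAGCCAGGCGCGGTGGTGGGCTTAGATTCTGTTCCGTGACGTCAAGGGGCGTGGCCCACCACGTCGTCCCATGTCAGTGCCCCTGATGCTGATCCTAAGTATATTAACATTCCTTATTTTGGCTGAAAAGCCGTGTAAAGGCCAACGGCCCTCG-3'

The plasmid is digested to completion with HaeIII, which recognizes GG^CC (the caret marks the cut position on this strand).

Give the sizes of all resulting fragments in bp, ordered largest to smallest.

87, 82, 61, 22, 7 bp

HaeIII sites (GGCC) start at positions 75, 97, 158, 245, 252.
HaeIII cuts after base 2 of each site, so after positions 76, 98, 159, 246, 253.
Circular molecule, 5 cuts → 5 fragments:
  77–98 → 22 bp
  99–159 → 61 bp
  160–246 → 87 bp
  247–253 → 7 bp
  254–259 then 1–76 → 6 + 76 = 82 bp
Sorted largest to smallest: 87, 82, 61, 22, 7 bp.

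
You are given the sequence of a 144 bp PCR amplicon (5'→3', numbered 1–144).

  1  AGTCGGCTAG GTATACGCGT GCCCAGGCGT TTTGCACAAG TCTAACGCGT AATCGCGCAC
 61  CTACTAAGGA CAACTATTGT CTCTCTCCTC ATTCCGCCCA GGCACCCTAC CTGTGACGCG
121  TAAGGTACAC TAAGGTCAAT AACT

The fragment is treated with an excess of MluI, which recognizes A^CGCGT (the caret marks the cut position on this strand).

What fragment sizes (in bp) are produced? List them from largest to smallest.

71, 30, 28, 15 bp

MluI sites (ACGCGT) start at positions 15, 45, 116.
MluI cuts after the first base of each site, so after positions 15, 45, 116.
Linear molecule, 3 cuts → 4 fragments:
  1–15 → 15 bp
  16–45 → 30 bp
  46–116 → 71 bp
  117–144 → 28 bp
Sorted largest to smallest: 71, 30, 28, 15 bp.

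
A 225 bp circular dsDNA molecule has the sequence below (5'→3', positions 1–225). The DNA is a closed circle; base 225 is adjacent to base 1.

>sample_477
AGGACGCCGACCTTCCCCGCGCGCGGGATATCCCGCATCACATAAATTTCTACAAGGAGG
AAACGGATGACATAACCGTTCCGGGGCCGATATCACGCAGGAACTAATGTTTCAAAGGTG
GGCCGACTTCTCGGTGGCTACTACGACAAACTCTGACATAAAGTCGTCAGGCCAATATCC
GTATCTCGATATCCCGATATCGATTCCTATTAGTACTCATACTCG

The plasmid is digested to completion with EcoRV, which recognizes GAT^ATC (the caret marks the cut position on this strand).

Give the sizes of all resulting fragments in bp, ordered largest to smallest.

EcoRV sites (GATATC) start at positions 27, 89, 188, 196.
EcoRV cuts after base 3 of each site, so after positions 29, 91, 190, 198.
Circular molecule, 4 cuts → 4 fragments:
  30–91 → 62 bp
  92–190 → 99 bp
  191–198 → 8 bp
  199–225 then 1–29 → 27 + 29 = 56 bp
Sorted largest to smallest: 99, 62, 56, 8 bp.

99, 62, 56, 8 bp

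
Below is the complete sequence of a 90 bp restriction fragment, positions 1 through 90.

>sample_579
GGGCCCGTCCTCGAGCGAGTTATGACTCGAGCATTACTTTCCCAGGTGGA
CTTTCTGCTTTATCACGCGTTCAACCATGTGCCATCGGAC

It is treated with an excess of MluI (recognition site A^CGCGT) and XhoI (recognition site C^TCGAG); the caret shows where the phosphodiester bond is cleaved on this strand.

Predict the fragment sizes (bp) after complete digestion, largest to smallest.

39, 25, 16, 10 bp

The MluI site (ACGCGT) starts at position 65.
MluI cuts after the first base of each site, so after position 65.
XhoI sites (CTCGAG) start at positions 10, 26.
XhoI cuts after the first base of each site, so after positions 10, 26.
Combined cut positions: 10, 26, 65.
Linear molecule, 3 cuts → 4 fragments:
  1–10 → 10 bp
  11–26 → 16 bp
  27–65 → 39 bp
  66–90 → 25 bp
Sorted largest to smallest: 39, 25, 16, 10 bp.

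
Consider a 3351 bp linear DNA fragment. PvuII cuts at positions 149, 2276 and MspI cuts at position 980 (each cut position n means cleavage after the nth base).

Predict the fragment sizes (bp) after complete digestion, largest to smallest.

Combined cut positions (sorted): 149, 980, 2276.
Linear molecule, 3 cuts → 4 fragments:
  149 − 0 = 149 bp
  980 − 149 = 831 bp
  2276 − 980 = 1296 bp
  3351 − 2276 = 1075 bp
Sorted largest to smallest: 1296, 1075, 831, 149 bp.

1296, 1075, 831, 149 bp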